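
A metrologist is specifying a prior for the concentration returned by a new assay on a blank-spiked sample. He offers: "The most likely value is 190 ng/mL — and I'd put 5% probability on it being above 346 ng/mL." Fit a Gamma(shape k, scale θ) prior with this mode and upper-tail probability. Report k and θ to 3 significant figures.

k ≈ 8.75, θ ≈ 24.5

Gamma(k,θ) with k>1 has mode (k−1)θ, so θ = 190/(k−1).
Need P(X < 346) = 0.95 with θ tied to k this way. Start at k = 2, θ = 190: P(X<346) ≈ 0.543.
Too low — raise k to concentrate. Iterating converges to k ≈ 8.75.
Then θ = 190/(8.75−1) ≈ 24.5.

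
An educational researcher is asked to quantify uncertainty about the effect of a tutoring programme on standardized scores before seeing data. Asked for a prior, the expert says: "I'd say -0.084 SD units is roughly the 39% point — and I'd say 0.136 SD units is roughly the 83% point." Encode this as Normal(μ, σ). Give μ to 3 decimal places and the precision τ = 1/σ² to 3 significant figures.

The p-quantile of Normal(μ,σ) is μ + z_p·σ, with z_{0.39} = -0.2793 and z_{0.83} = 0.9542.
Eliminate σ: μ = (z₂·x₁ − z₁·x₂)/(z₂ − z₁) = (0.9542·-0.084 − (-0.2793)·0.136)/1.233 = -0.034.
Then σ = (x₂ − x₁)/(z₂ − z₁) = (0.136 − -0.084)/1.233 = 0.178.
Precision τ = 1/σ² = 1/0.1784² = 31.4.

μ = -0.034, τ = 31.4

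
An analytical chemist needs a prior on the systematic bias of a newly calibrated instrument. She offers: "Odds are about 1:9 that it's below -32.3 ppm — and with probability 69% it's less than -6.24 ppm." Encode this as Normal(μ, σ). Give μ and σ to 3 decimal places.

For Normal(μ,σ), the p-quantile is μ + z_p·σ. Here z_{0.1} = -1.282, z_{0.69} = 0.4959.
So -32.3 = μ − 1.282σ and -6.24 = μ + 0.4959σ.
Subtracting: σ = (-6.24 − -32.3)/(0.4959 − (-1.282)) = 14.662.
Then μ = -32.3 − (-1.282)·14.662 = -13.510.

μ = -13.510, σ = 14.662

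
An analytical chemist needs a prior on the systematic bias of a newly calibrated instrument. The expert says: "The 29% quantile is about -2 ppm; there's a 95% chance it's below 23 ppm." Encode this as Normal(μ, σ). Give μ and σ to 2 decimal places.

μ = 4.29, σ = 11.37

The p-quantile of Normal(μ,σ) is μ + z_p·σ, with z_{0.29} = -0.5534 and z_{0.95} = 1.645.
Eliminate σ: μ = (z₂·x₁ − z₁·x₂)/(z₂ − z₁) = (1.645·-2 − (-0.5534)·23)/2.198 = 4.29.
Then σ = (x₂ − x₁)/(z₂ − z₁) = (23 − -2)/2.198 = 11.37.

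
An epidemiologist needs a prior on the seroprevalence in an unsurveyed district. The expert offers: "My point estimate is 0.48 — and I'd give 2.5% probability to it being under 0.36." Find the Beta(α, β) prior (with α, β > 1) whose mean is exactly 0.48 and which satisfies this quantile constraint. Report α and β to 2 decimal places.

With mean 0.48 fixed, write α = 0.48s, β = 0.52s where s = α+β.
Need P(θ < 0.36) = 0.025 under Beta(0.48s, 0.52s). Normal approximation: (q−m)/√(m(1−m)/s) ≈ z_{0.025} = -1.96, so s ≈ 0.48·0.52·(-1.96)²/(0.36−0.48)² = 66.6.
At s = 66.6: P(θ<0.36) ≈ 0.023. Adjusting to match 0.025 gives s ≈ 64.49.
So α = 0.48·64.49 ≈ 30.96, β = 0.52·64.49 ≈ 33.54.

α ≈ 30.96, β ≈ 33.54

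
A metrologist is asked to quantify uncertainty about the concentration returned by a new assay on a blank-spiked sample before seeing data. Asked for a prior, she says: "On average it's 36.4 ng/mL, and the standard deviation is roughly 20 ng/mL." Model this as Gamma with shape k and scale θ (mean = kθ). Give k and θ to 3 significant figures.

For Gamma(k, scale θ): mean = kθ, variance = kθ², so CV = 1/√k.
CV = SD/mean = 20/36.4 = 0.5495, hence k = 1/CV² = 3.31.
Then θ = mean/k = 36.4/3.31 = 11.

k ≈ 3.31, θ ≈ 11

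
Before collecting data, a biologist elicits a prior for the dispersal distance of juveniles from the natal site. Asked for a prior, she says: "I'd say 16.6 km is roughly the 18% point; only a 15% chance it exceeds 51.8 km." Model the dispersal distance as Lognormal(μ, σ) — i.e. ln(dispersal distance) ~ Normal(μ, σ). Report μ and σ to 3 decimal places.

If T ~ Lognormal(μ,σ) then ln T ~ Normal(μ,σ), so the p-quantile of ln T is μ + z_p·σ.
ln(16.6) = 2.809 and ln(51.8) = 3.947; z_{0.18} = -0.9154, z_{0.85} = 1.036.
σ = (3.947 − 2.809)/(1.036 − (-0.9154)) = 0.583.
μ = 2.809 − (-0.9154)·0.583 = 3.343.

μ ≈ 3.343, σ ≈ 0.583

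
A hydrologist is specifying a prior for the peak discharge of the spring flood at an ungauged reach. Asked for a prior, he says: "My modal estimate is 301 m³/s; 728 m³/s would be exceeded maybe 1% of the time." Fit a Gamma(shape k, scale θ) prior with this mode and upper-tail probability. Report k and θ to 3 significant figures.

k ≈ 7.06, θ ≈ 49.7

Gamma(k,θ) with k>1 has mode (k−1)θ, so θ = 301/(k−1).
Need P(X < 728) = 0.99 with θ tied to k this way. Start at k = 2, θ = 301: P(X<728) ≈ 0.696.
Too low — raise k to concentrate. Iterating converges to k ≈ 7.06.
Then θ = 301/(7.06−1) ≈ 49.7.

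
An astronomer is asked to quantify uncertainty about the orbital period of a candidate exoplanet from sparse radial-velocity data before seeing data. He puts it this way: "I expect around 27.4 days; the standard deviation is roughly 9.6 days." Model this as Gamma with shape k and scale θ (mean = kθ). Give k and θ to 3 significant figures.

For Gamma(k, scale θ): mean = kθ, variance = kθ², so CV = 1/√k.
CV = SD/mean = 9.6/27.4 = 0.3504, hence k = 1/CV² = 8.15.
Then θ = mean/k = 27.4/8.15 = 3.36.

k ≈ 8.15, θ ≈ 3.36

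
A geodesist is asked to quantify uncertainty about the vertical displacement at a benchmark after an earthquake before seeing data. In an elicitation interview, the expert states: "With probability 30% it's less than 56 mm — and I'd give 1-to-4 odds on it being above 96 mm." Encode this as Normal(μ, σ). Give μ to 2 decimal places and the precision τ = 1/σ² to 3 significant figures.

For Normal(μ,σ), the p-quantile is μ + z_p·σ. Here z_{0.3} = -0.5244, z_{0.8} = 0.8416.
So 56 = μ − 0.5244σ and 96 = μ + 0.8416σ.
Subtracting: σ = (96 − 56)/(0.8416 − (-0.5244)) = 29.28.
Then μ = 56 − (-0.5244)·29.28 = 71.36.
Precision τ = 1/σ² = 1/29.28² = 0.00117.

μ = 71.36, τ = 0.00117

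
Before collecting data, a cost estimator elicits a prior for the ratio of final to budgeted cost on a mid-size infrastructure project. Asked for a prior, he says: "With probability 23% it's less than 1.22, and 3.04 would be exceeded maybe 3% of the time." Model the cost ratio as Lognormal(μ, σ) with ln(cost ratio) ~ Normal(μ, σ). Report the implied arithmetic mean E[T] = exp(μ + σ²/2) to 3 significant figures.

If T ~ Lognormal(μ,σ) then ln T ~ Normal(μ,σ), so the p-quantile of ln T is μ + z_p·σ.
ln(1.22) = 0.1989 and ln(3.04) = 1.112; z_{0.23} = -0.7388, z_{0.97} = 1.881.
σ = (1.112 − 0.1989)/(1.881 − (-0.7388)) = 0.349.
μ = 0.1989 − (-0.7388)·0.349 = 0.456.
E[T] = exp(μ + σ²/2) = exp(0.456 + 0.0607) = 1.68.

E[T] ≈ 1.68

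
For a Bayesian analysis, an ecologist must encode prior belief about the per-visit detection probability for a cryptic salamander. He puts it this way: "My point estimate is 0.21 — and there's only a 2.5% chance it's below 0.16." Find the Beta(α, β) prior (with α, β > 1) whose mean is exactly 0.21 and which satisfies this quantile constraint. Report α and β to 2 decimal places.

With mean 0.21 fixed, write α = 0.21s, β = 0.79s where s = α+β.
Need P(θ < 0.16) = 0.025 under Beta(0.21s, 0.79s). Normal approximation: (q−m)/√(m(1−m)/s) ≈ z_{0.025} = -1.96, so s ≈ 0.21·0.79·(-1.96)²/(0.16−0.21)² = 254.9.
At s = 254.9: P(θ<0.16) ≈ 0.019. Adjusting to match 0.025 gives s ≈ 230.47.
So α = 0.21·230.47 ≈ 48.40, β = 0.79·230.47 ≈ 182.07.

α ≈ 48.40, β ≈ 182.07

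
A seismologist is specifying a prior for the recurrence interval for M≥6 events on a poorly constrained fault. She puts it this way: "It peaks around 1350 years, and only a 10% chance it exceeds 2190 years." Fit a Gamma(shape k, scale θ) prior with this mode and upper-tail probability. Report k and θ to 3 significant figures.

Gamma(k,θ) with k>1 has mode (k−1)θ, so θ = 1350/(k−1).
Need P(X < 2190) = 0.9 with θ tied to k this way. Start at k = 2, θ = 1350: P(X<2190) ≈ 0.482.
Too low — raise k to concentrate. Iterating converges to k ≈ 9.04.
Then θ = 1350/(9.04−1) ≈ 168.

k ≈ 9.04, θ ≈ 168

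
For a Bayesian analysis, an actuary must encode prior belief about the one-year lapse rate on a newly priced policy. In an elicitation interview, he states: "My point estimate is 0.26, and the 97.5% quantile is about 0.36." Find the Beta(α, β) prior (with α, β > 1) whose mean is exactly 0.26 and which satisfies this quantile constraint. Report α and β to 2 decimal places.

With mean 0.26 fixed, write α = 0.26s, β = 0.74s where s = α+β.
Need P(θ < 0.36) = 0.975 under Beta(0.26s, 0.74s). Normal approximation: (q−m)/√(m(1−m)/s) ≈ z_{0.975} = 1.96, so s ≈ 0.26·0.74·(1.96)²/(0.36−0.26)² = 73.9.
At s = 73.9: P(θ<0.36) ≈ 0.969. Adjusting to match 0.975 gives s ≈ 81.27.
So α = 0.26·81.27 ≈ 21.13, β = 0.74·81.27 ≈ 60.14.

α ≈ 21.13, β ≈ 60.14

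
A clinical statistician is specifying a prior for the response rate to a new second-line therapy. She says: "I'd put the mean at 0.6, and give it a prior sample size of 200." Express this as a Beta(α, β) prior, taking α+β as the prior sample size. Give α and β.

α = 120, β = 80

Under the effective-sample-size interpretation, Beta(α, β) has prior mean α/(α+β) and prior sample size α+β.
So α+β = 200 and α/(α+β) = 0.6, giving α = 0.6·200 = 120 and β = 200 − 120 = 80.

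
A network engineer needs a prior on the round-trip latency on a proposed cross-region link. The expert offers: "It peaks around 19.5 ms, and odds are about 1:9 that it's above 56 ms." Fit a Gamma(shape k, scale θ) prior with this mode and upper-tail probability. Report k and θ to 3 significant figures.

Gamma(k,θ) with k>1 has mode (k−1)θ, so θ = 19.5/(k−1).
Need P(X < 56) = 0.9 with θ tied to k this way. Start at k = 2, θ = 19.5: P(X<56) ≈ 0.781.
Too low — raise k to concentrate. Iterating converges to k ≈ 2.71.
Then θ = 19.5/(2.71−1) ≈ 11.4.

k ≈ 2.71, θ ≈ 11.4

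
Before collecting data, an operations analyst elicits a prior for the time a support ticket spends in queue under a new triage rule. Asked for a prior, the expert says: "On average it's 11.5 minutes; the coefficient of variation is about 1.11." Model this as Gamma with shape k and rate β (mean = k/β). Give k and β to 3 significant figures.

For Gamma(k, rate β): mean = k/β, variance = k/β², so CV = 1/√k.
CV = 1.11, hence k = 1/CV² = 0.812.
Then β = k/mean = 0.812/11.5 = 0.0706.

k ≈ 0.812, β ≈ 0.0706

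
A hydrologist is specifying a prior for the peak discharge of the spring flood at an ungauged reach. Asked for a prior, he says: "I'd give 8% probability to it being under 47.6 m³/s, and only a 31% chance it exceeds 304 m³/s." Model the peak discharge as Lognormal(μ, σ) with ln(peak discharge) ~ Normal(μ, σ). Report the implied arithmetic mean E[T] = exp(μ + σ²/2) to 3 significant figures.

E[T] ≈ 302 m³/s

If T ~ Lognormal(μ,σ) then ln T ~ Normal(μ,σ), so the p-quantile of ln T is μ + z_p·σ.
ln(47.6) = 3.863 and ln(304) = 5.717; z_{0.08} = -1.405, z_{0.69} = 0.4959.
σ = (5.717 − 3.863)/(0.4959 − (-1.405)) = 0.975.
μ = 3.863 − (-1.405)·0.975 = 5.233.
E[T] = exp(μ + σ²/2) = exp(5.233 + 0.4757) = 302 m³/s.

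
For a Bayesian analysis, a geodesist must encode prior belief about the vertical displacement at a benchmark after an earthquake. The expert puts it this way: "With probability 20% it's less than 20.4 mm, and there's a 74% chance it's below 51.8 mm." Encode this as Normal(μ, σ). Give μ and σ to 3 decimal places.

μ = 38.196, σ = 21.145

For Normal(μ,σ), the p-quantile is μ + z_p·σ. Here z_{0.2} = -0.8416, z_{0.74} = 0.6433.
So 20.4 = μ − 0.8416σ and 51.8 = μ + 0.6433σ.
Subtracting: σ = (51.8 − 20.4)/(0.6433 − (-0.8416)) = 21.145.
Then μ = 20.4 − (-0.8416)·21.145 = 38.196.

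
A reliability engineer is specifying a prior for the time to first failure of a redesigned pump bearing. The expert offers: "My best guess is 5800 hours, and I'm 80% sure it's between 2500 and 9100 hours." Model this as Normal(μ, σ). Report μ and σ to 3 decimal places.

μ = 5800.000, σ = 2575.004

A symmetric 80% interval runs μ ± z·σ with z = 1.282.
Half-width = 3300, so σ = 3300/1.282 = 2575.004.
μ is the stated best guess, 5800.000.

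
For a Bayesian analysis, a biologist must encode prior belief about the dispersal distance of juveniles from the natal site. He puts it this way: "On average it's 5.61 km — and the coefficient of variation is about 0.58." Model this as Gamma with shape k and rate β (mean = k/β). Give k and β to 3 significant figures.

For Gamma(k, rate β): mean = k/β, variance = k/β², so CV = 1/√k.
CV = 0.58, hence k = 1/CV² = 2.97.
Then β = k/mean = 2.97/5.61 = 0.53.

k ≈ 2.97, β ≈ 0.53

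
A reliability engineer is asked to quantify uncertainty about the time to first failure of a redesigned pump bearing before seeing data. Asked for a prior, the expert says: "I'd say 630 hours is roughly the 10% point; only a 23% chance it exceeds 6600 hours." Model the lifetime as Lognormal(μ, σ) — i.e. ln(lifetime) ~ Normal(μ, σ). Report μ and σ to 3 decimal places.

μ ≈ 7.936, σ ≈ 1.163

If T ~ Lognormal(μ,σ) then ln T ~ Normal(μ,σ), so the p-quantile of ln T is μ + z_p·σ.
ln(630) = 6.446 and ln(6600) = 8.795; z_{0.1} = -1.282, z_{0.77} = 0.7388.
σ = (8.795 − 6.446)/(0.7388 − (-1.282)) = 1.163.
μ = 6.446 − (-1.282)·1.163 = 7.936.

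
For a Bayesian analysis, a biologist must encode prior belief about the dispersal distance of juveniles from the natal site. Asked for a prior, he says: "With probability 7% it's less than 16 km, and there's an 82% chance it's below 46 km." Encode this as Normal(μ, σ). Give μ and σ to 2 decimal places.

The p-quantile of Normal(μ,σ) is μ + z_p·σ, with z_{0.07} = -1.476 and z_{0.82} = 0.9154.
Eliminate σ: μ = (z₂·x₁ − z₁·x₂)/(z₂ − z₁) = (0.9154·16 − (-1.476)·46)/2.391 = 34.52.
Then σ = (x₂ − x₁)/(z₂ − z₁) = (46 − 16)/2.391 = 12.55.

μ = 34.52, σ = 12.55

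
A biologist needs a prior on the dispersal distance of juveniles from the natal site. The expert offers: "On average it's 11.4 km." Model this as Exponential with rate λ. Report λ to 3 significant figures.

λ ≈ 0.0877

Exponential mean = 1/λ, so λ = 1/11.4 = 0.0877.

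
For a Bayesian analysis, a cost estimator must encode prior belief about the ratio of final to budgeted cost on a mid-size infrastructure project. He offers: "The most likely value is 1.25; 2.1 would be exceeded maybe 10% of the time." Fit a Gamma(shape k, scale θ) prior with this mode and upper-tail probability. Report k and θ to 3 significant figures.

Gamma(k,θ) with k>1 has mode (k−1)θ, so θ = 1.25/(k−1).
Need P(X < 2.1) = 0.9 with θ tied to k this way. Start at k = 2, θ = 1.25: P(X<2.1) ≈ 0.501.
Too low — raise k to concentrate. Iterating converges to k ≈ 8.02.
Then θ = 1.25/(8.02−1) ≈ 0.178.

k ≈ 8.02, θ ≈ 0.178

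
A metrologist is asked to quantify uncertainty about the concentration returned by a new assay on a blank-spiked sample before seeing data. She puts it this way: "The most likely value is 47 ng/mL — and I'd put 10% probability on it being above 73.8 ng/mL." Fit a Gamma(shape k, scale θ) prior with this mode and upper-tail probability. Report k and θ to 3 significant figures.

k ≈ 10.2, θ ≈ 5.11

Gamma(k,θ) with k>1 has mode (k−1)θ, so θ = 47/(k−1).
Need P(X < 73.8) = 0.9 with θ tied to k this way. Start at k = 2, θ = 47: P(X<73.8) ≈ 0.465.
Too low — raise k to concentrate. Iterating converges to k ≈ 10.2.
Then θ = 47/(10.2−1) ≈ 5.11.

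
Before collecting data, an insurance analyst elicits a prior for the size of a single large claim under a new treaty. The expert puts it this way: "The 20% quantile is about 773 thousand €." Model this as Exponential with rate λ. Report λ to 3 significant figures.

λ ≈ 0.000289

P(T < 773.0) = 1 − e^(−λ·773.0) = 0.2, so λ = −ln(1−0.2)/773.0 = −ln(0.8)/773.0 = 0.000289.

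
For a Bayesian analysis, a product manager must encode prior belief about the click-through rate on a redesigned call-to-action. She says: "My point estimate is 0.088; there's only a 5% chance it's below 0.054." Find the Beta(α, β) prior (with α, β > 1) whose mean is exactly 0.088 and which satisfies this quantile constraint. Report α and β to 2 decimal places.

With mean 0.088 fixed, write α = 0.088s, β = 0.912s where s = α+β.
Need P(θ < 0.054) = 0.05 under Beta(0.088s, 0.912s). Normal approximation: (q−m)/√(m(1−m)/s) ≈ z_{0.05} = -1.64, so s ≈ 0.088·0.912·(-1.64)²/(0.054−0.088)² = 187.8.
At s = 187.8: P(θ<0.054) ≈ 0.034. Adjusting to match 0.05 gives s ≈ 155.62.
So α = 0.088·155.62 ≈ 13.69, β = 0.912·155.62 ≈ 141.92.

α ≈ 13.69, β ≈ 141.92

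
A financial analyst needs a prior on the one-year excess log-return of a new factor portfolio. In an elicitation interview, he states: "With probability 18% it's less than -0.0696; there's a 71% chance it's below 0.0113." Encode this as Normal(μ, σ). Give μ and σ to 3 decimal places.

μ = -0.019, σ = 0.055

For Normal(μ,σ), the p-quantile is μ + z_p·σ. Here z_{0.18} = -0.9154, z_{0.71} = 0.5534.
So -0.0696 = μ − 0.9154σ and 0.0113 = μ + 0.5534σ.
Subtracting: σ = (0.0113 − -0.0696)/(0.5534 − (-0.9154)) = 0.055.
Then μ = -0.0696 − (-0.9154)·0.055 = -0.019.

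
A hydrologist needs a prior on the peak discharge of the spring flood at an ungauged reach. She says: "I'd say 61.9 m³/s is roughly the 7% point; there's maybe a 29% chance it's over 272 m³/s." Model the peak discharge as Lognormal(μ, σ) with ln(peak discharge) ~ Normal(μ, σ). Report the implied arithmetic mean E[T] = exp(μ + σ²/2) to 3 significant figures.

If T ~ Lognormal(μ,σ) then ln T ~ Normal(μ,σ), so the p-quantile of ln T is μ + z_p·σ.
ln(61.9) = 4.126 and ln(272) = 5.606; z_{0.07} = -1.476, z_{0.71} = 0.5534.
σ = (5.606 − 4.126)/(0.5534 − (-1.476)) = 0.729.
μ = 4.126 − (-1.476)·0.729 = 5.202.
E[T] = exp(μ + σ²/2) = exp(5.202 + 0.2661) = 237 m³/s.

E[T] ≈ 237 m³/s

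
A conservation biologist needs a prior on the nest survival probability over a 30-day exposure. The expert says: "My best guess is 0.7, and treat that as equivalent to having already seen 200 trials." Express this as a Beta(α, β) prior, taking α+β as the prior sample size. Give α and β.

Under the effective-sample-size interpretation, Beta(α, β) has prior mean α/(α+β) and prior sample size α+β.
So α+β = 200 and α/(α+β) = 0.7, giving α = 0.7·200 = 140 and β = 200 − 140 = 60.

α = 140, β = 60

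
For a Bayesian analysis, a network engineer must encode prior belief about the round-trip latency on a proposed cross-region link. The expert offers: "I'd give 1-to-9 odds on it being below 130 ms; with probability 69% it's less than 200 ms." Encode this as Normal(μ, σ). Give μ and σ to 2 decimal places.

The p-quantile of Normal(μ,σ) is μ + z_p·σ, with z_{0.1} = -1.282 and z_{0.69} = 0.4959.
Eliminate σ: μ = (z₂·x₁ − z₁·x₂)/(z₂ − z₁) = (0.4959·130 − (-1.282)·200)/1.777 = 180.47.
Then σ = (x₂ − x₁)/(z₂ − z₁) = (200 − 130)/1.777 = 39.38.

μ = 180.47, σ = 39.38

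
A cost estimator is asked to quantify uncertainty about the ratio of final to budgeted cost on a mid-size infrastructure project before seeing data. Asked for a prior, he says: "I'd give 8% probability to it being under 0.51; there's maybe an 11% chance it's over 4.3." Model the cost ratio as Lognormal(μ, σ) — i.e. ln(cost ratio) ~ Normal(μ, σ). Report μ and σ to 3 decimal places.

If T ~ Lognormal(μ,σ) then ln T ~ Normal(μ,σ), so the p-quantile of ln T is μ + z_p·σ.
ln(0.51) = -0.6733 and ln(4.3) = 1.459; z_{0.08} = -1.405, z_{0.89} = 1.227.
σ = (1.459 − -0.6733)/(1.227 − (-1.405)) = 0.810.
μ = -0.6733 − (-1.405)·0.810 = 0.465.

μ ≈ 0.465, σ ≈ 0.810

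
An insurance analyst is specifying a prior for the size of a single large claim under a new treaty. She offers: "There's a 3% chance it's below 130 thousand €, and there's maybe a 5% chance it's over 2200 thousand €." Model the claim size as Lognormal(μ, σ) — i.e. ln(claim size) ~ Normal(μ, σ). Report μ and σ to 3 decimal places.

If T ~ Lognormal(μ,σ) then ln T ~ Normal(μ,σ), so the p-quantile of ln T is μ + z_p·σ.
ln(130) = 4.868 and ln(2200) = 7.696; z_{0.03} = -1.881, z_{0.95} = 1.645.
σ = (7.696 − 4.868)/(1.645 − (-1.881)) = 0.802.
μ = 4.868 − (-1.881)·0.802 = 6.377.

μ ≈ 6.377, σ ≈ 0.802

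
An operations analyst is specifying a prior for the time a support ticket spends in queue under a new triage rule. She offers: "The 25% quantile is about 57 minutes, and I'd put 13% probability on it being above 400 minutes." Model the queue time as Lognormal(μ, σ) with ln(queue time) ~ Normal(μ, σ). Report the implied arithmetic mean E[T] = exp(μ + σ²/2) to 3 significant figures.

E[T] ≈ 212 minutes

If T ~ Lognormal(μ,σ) then ln T ~ Normal(μ,σ), so the p-quantile of ln T is μ + z_p·σ.
ln(57) = 4.043 and ln(400) = 5.991; z_{0.25} = -0.6745, z_{0.87} = 1.126.
σ = (5.991 − 4.043)/(1.126 − (-0.6745)) = 1.082.
μ = 4.043 − (-0.6745)·1.082 = 4.773.
E[T] = exp(μ + σ²/2) = exp(4.773 + 0.5853) = 212 minutes.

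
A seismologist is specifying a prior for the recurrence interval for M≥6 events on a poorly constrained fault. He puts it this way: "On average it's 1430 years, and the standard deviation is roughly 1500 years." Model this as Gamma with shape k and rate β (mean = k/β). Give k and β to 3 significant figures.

k ≈ 0.909, β ≈ 0.000636

For Gamma(k, rate β): mean = k/β, variance = k/β², so CV = 1/√k.
CV = SD/mean = 1500/1430 = 1.049, hence k = 1/CV² = 0.909.
Then β = k/mean = 0.909/1430 = 0.000636.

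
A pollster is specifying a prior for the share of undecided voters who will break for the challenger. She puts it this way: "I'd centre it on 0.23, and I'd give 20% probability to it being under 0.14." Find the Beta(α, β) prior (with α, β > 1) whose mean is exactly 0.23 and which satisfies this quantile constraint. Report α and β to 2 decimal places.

With mean 0.23 fixed, write α = 0.23s, β = 0.77s where s = α+β.
Need P(θ < 0.14) = 0.2 under Beta(0.23s, 0.77s). Normal approximation: (q−m)/√(m(1−m)/s) ≈ z_{0.2} = -0.842, so s ≈ 0.23·0.77·(-0.842)²/(0.14−0.23)² = 15.5.
At s = 15.5: P(θ<0.14) ≈ 0.206. Adjusting to match 0.2 gives s ≈ 16.07.
So α = 0.23·16.07 ≈ 3.70, β = 0.77·16.07 ≈ 12.37.

α ≈ 3.70, β ≈ 12.37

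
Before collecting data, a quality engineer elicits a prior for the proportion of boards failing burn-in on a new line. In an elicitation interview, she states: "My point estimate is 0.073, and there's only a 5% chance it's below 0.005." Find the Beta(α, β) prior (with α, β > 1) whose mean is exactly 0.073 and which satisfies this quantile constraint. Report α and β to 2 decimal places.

α ≈ 1.10, β ≈ 13.93

With mean 0.073 fixed, write α = 0.073s, β = 0.927s where s = α+β.
Need P(θ < 0.005) = 0.05 under Beta(0.073s, 0.927s). Normal approximation: (q−m)/√(m(1−m)/s) ≈ z_{0.05} = -1.64, so s ≈ 0.073·0.927·(-1.64)²/(0.005−0.073)² = 39.6.
At s = 39.6: P(θ<0.005) ≈ 0.001. Adjusting to match 0.05 gives s ≈ 15.02.
So α = 0.073·15.02 ≈ 1.10, β = 0.927·15.02 ≈ 13.93.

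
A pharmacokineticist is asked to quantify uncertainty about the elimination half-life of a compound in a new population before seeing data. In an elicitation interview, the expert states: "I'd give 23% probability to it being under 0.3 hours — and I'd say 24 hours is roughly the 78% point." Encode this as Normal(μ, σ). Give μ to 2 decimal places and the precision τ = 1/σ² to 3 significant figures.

The p-quantile of Normal(μ,σ) is μ + z_p·σ, with z_{0.23} = -0.7388 and z_{0.78} = 0.7722.
Eliminate σ: μ = (z₂·x₁ − z₁·x₂)/(z₂ − z₁) = (0.7722·0.3 − (-0.7388)·24)/1.511 = 11.89.
Then σ = (x₂ − x₁)/(z₂ − z₁) = (24 − 0.3)/1.511 = 15.68.
Precision τ = 1/σ² = 1/15.68² = 0.00406.

μ = 11.89, τ = 0.00406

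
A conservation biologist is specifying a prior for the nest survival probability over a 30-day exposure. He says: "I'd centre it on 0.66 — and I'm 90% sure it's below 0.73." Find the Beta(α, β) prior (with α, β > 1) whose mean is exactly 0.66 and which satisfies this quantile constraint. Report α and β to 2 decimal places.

With mean 0.66 fixed, write α = 0.66s, β = 0.34s where s = α+β.
Need P(θ < 0.73) = 0.9 under Beta(0.66s, 0.34s). Normal approximation: (q−m)/√(m(1−m)/s) ≈ z_{0.9} = 1.28, so s ≈ 0.66·0.34·(1.28)²/(0.73−0.66)² = 75.2.
At s = 75.2: P(θ<0.73) ≈ 0.904. Adjusting to match 0.9 gives s ≈ 72.73.
So α = 0.66·72.73 ≈ 48.00, β = 0.34·72.73 ≈ 24.73.

α ≈ 48.00, β ≈ 24.73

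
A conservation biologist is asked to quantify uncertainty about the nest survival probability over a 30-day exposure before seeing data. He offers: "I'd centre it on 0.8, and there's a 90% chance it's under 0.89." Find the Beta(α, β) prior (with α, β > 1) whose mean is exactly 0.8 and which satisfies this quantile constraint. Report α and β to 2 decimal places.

With mean 0.8 fixed, write α = 0.8s, β = 0.2s where s = α+β.
Need P(θ < 0.89) = 0.9 under Beta(0.8s, 0.2s). Normal approximation: (q−m)/√(m(1−m)/s) ≈ z_{0.9} = 1.28, so s ≈ 0.8·0.2·(1.28)²/(0.89−0.8)² = 32.4.
At s = 32.4: P(θ<0.89) ≈ 0.918. Adjusting to match 0.9 gives s ≈ 28.22.
So α = 0.8·28.22 ≈ 22.58, β = 0.2·28.22 ≈ 5.64.

α ≈ 22.58, β ≈ 5.64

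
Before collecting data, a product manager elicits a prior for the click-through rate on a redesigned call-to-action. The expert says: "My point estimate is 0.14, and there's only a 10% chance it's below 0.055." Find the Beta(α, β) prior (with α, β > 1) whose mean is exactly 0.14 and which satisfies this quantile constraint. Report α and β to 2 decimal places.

With mean 0.14 fixed, write α = 0.14s, β = 0.86s where s = α+β.
Need P(θ < 0.055) = 0.1 under Beta(0.14s, 0.86s). Normal approximation: (q−m)/√(m(1−m)/s) ≈ z_{0.1} = -1.28, so s ≈ 0.14·0.86·(-1.28)²/(0.055−0.14)² = 27.4.
At s = 27.4: P(θ<0.055) ≈ 0.067. Adjusting to match 0.1 gives s ≈ 21.30.
So α = 0.14·21.30 ≈ 2.98, β = 0.86·21.30 ≈ 18.32.

α ≈ 2.98, β ≈ 18.32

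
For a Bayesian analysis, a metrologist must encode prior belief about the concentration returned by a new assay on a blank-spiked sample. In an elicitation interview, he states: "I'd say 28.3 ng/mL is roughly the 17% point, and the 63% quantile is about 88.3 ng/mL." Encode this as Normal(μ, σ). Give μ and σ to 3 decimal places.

μ = 72.817, σ = 46.656

For Normal(μ,σ), the p-quantile is μ + z_p·σ. Here z_{0.17} = -0.9542, z_{0.63} = 0.3319.
So 28.3 = μ − 0.9542σ and 88.3 = μ + 0.3319σ.
Subtracting: σ = (88.3 − 28.3)/(0.3319 − (-0.9542)) = 46.656.
Then μ = 28.3 − (-0.9542)·46.656 = 72.817.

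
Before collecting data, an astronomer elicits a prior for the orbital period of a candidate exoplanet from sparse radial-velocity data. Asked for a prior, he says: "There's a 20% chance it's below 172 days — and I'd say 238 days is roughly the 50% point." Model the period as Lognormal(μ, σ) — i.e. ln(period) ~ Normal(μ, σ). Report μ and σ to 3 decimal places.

μ ≈ 5.472, σ ≈ 0.386

If T ~ Lognormal(μ,σ) then ln T ~ Normal(μ,σ), so the p-quantile of ln T is μ + z_p·σ.
ln(172) = 5.147 and ln(238) = 5.472; z_{0.2} = -0.8416, z_{0.5} = 0.
σ = (5.472 − 5.147)/(0 − (-0.8416)) = 0.386.
μ = 5.147 − (-0.8416)·0.386 = 5.472.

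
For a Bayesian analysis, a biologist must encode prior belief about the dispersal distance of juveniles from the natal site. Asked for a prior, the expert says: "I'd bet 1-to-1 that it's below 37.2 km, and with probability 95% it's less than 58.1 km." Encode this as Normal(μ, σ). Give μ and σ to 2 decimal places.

μ = 37.20, σ = 12.71

The p-quantile of Normal(μ,σ) is μ + z_p·σ, with z_{0.5} = 0 and z_{0.95} = 1.645.
Eliminate σ: μ = (z₂·x₁ − z₁·x₂)/(z₂ − z₁) = (1.645·37.2 − (0)·58.1)/1.645 = 37.20.
Then σ = (x₂ − x₁)/(z₂ − z₁) = (58.1 − 37.2)/1.645 = 12.71.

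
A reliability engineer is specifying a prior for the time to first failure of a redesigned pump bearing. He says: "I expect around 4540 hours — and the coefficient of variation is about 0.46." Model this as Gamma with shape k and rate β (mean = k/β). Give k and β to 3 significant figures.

For Gamma(k, rate β): mean = k/β, variance = k/β², so CV = 1/√k.
CV = 0.46, hence k = 1/CV² = 4.73.
Then β = k/mean = 4.73/4540 = 0.00104.

k ≈ 4.73, β ≈ 0.00104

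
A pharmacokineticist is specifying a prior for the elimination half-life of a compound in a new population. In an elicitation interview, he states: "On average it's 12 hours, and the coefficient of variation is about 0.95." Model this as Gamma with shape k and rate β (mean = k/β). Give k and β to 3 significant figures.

For Gamma(k, rate β): mean = k/β, variance = k/β², so CV = 1/√k.
CV = 0.95, hence k = 1/CV² = 1.11.
Then β = k/mean = 1.11/12 = 0.0923.

k ≈ 1.11, β ≈ 0.0923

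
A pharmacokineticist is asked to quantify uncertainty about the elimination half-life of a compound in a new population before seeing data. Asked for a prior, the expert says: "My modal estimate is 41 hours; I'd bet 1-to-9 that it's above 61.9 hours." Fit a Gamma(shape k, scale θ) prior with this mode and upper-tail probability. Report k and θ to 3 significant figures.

Gamma(k,θ) with k>1 has mode (k−1)θ, so θ = 41/(k−1).
Need P(X < 61.9) = 0.9 with θ tied to k this way. Start at k = 2, θ = 41: P(X<61.9) ≈ 0.445.
Too low — raise k to concentrate. Iterating converges to k ≈ 12.
Then θ = 41/(12−1) ≈ 3.74.

k ≈ 12, θ ≈ 3.74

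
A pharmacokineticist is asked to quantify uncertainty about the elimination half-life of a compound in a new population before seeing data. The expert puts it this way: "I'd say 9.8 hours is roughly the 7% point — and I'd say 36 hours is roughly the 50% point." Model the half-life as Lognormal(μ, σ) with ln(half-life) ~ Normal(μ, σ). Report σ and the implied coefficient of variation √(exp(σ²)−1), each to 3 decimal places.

If T ~ Lognormal(μ,σ) then ln T ~ Normal(μ,σ), so the p-quantile of ln T is μ + z_p·σ.
ln(9.8) = 2.282 and ln(36) = 3.584; z_{0.07} = -1.476, z_{0.5} = 0.
σ = (3.584 − 2.282)/(0 − (-1.476)) = 0.882.
μ = 2.282 − (-1.476)·0.882 = 3.584.
CV = √(exp(σ²)−1) = √(exp(0.7773)−1) = 1.084.

σ ≈ 0.882, CV ≈ 1.084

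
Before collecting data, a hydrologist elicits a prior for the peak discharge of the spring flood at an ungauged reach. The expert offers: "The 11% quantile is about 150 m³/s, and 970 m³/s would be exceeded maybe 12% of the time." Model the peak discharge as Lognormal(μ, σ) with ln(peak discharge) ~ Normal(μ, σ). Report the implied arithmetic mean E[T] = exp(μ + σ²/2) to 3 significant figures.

E[T] ≈ 526 m³/s

If T ~ Lognormal(μ,σ) then ln T ~ Normal(μ,σ), so the p-quantile of ln T is μ + z_p·σ.
ln(150) = 5.011 and ln(970) = 6.877; z_{0.11} = -1.227, z_{0.88} = 1.175.
σ = (6.877 − 5.011)/(1.175 − (-1.227)) = 0.777.
μ = 5.011 − (-1.227)·0.777 = 5.964.
E[T] = exp(μ + σ²/2) = exp(5.964 + 0.3021) = 526 m³/s.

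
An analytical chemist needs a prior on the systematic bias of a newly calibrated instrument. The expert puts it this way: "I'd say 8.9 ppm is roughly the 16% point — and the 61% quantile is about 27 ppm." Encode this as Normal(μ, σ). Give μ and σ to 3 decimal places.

For Normal(μ,σ), the p-quantile is μ + z_p·σ. Here z_{0.16} = -0.9945, z_{0.61} = 0.2793.
So 8.9 = μ − 0.9945σ and 27 = μ + 0.2793σ.
Subtracting: σ = (27 − 8.9)/(0.2793 − (-0.9945)) = 14.210.
Then μ = 8.9 − (-0.9945)·14.210 = 23.031.

μ = 23.031, σ = 14.210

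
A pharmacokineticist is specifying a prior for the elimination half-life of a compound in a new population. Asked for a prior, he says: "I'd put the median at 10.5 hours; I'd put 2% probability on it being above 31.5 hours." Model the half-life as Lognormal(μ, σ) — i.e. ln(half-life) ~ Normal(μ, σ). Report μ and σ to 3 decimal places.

If T ~ Lognormal(μ,σ) then ln T ~ Normal(μ,σ), so the p-quantile of ln T is μ + z_p·σ.
ln(10.5) = 2.351 and ln(31.5) = 3.45; z_{0.5} = 0, z_{0.98} = 2.054.
σ = (3.45 − 2.351)/(2.054 − (0)) = 0.535.
μ = 2.351 − (0)·0.535 = 2.351.

μ ≈ 2.351, σ ≈ 0.535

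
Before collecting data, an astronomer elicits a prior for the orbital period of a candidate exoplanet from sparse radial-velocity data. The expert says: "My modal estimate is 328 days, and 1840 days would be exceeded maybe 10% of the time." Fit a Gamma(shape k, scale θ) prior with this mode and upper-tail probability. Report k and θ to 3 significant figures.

k ≈ 1.58, θ ≈ 566

Gamma(k,θ) with k>1 has mode (k−1)θ, so θ = 328/(k−1).
Need P(X < 1840) = 0.9 with θ tied to k this way. Start at k = 2, θ = 328: P(X<1840) ≈ 0.976.
Too high — lower k to spread out. Iterating converges to k ≈ 1.58.
Then θ = 328/(1.58−1) ≈ 566.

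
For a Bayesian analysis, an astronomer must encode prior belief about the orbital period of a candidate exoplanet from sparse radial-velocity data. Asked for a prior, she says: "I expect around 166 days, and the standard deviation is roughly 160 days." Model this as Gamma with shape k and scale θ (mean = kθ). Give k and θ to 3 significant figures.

k ≈ 1.08, θ ≈ 154

For Gamma(k, scale θ): mean = kθ, variance = kθ², so CV = 1/√k.
CV = SD/mean = 160/166 = 0.9639, hence k = 1/CV² = 1.08.
Then θ = mean/k = 166/1.08 = 154.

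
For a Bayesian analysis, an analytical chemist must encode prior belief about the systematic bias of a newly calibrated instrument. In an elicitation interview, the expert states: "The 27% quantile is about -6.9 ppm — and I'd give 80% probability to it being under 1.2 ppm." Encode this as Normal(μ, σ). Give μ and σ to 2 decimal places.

The p-quantile of Normal(μ,σ) is μ + z_p·σ, with z_{0.27} = -0.6128 and z_{0.8} = 0.8416.
Eliminate σ: μ = (z₂·x₁ − z₁·x₂)/(z₂ − z₁) = (0.8416·-6.9 − (-0.6128)·1.2)/1.454 = -3.49.
Then σ = (x₂ − x₁)/(z₂ − z₁) = (1.2 − -6.9)/1.454 = 5.57.

μ = -3.49, σ = 5.57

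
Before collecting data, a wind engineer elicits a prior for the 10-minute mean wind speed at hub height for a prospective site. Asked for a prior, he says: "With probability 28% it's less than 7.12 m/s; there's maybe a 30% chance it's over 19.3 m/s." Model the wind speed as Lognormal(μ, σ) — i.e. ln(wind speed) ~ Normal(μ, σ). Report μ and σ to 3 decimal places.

μ ≈ 2.488, σ ≈ 0.901

If T ~ Lognormal(μ,σ) then ln T ~ Normal(μ,σ), so the p-quantile of ln T is μ + z_p·σ.
ln(7.12) = 1.963 and ln(19.3) = 2.96; z_{0.28} = -0.5828, z_{0.7} = 0.5244.
σ = (2.96 − 1.963)/(0.5244 − (-0.5828)) = 0.901.
μ = 1.963 − (-0.5828)·0.901 = 2.488.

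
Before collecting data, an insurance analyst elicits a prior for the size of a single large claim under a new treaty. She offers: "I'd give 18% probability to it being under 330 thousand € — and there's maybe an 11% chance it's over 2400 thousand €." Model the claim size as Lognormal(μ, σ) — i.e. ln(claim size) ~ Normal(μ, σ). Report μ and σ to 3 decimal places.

If T ~ Lognormal(μ,σ) then ln T ~ Normal(μ,σ), so the p-quantile of ln T is μ + z_p·σ.
ln(330) = 5.799 and ln(2400) = 7.783; z_{0.18} = -0.9154, z_{0.89} = 1.227.
σ = (7.783 − 5.799)/(1.227 − (-0.9154)) = 0.926.
μ = 5.799 − (-0.9154)·0.926 = 6.647.

μ ≈ 6.647, σ ≈ 0.926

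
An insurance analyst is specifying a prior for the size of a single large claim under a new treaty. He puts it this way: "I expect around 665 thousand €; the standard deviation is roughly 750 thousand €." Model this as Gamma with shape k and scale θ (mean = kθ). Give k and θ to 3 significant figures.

For Gamma(k, scale θ): mean = kθ, variance = kθ², so CV = 1/√k.
CV = SD/mean = 750/665 = 1.128, hence k = 1/CV² = 0.786.
Then θ = mean/k = 665/0.786 = 846.

k ≈ 0.786, θ ≈ 846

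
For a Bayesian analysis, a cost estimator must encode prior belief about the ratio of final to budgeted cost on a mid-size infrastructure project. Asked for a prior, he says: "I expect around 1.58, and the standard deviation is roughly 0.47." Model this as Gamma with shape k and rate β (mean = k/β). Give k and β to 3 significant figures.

For Gamma(k, rate β): mean = k/β, variance = k/β², so CV = 1/√k.
CV = SD/mean = 0.47/1.58 = 0.2975, hence k = 1/CV² = 11.3.
Then β = k/mean = 11.3/1.58 = 7.15.

k ≈ 11.3, β ≈ 7.15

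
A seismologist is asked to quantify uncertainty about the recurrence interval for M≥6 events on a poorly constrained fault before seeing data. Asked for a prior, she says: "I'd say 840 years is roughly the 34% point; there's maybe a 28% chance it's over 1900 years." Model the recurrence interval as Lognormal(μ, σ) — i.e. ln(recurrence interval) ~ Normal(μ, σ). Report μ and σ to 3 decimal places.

μ ≈ 7.072, σ ≈ 0.820

If T ~ Lognormal(μ,σ) then ln T ~ Normal(μ,σ), so the p-quantile of ln T is μ + z_p·σ.
ln(840) = 6.733 and ln(1900) = 7.55; z_{0.34} = -0.4125, z_{0.72} = 0.5828.
σ = (7.55 − 6.733)/(0.5828 − (-0.4125)) = 0.820.
μ = 6.733 − (-0.4125)·0.820 = 7.072.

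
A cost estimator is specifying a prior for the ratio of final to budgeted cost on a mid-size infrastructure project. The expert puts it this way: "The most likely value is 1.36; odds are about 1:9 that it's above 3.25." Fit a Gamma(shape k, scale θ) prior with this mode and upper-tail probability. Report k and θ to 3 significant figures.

Gamma(k,θ) with k>1 has mode (k−1)θ, so θ = 1.36/(k−1).
Need P(X < 3.25) = 0.9 with θ tied to k this way. Start at k = 2, θ = 1.36: P(X<3.25) ≈ 0.689.
Too low — raise k to concentrate. Iterating converges to k ≈ 3.53.
Then θ = 1.36/(3.53−1) ≈ 0.537.

k ≈ 3.53, θ ≈ 0.537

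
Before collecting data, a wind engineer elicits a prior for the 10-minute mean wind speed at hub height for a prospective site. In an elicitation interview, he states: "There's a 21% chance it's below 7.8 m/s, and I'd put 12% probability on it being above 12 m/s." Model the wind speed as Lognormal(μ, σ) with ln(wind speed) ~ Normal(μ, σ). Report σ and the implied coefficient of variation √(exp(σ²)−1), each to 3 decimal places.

σ ≈ 0.217, CV ≈ 0.220

If T ~ Lognormal(μ,σ) then ln T ~ Normal(μ,σ), so the p-quantile of ln T is μ + z_p·σ.
ln(7.8) = 2.054 and ln(12) = 2.485; z_{0.21} = -0.8064, z_{0.88} = 1.175.
σ = (2.485 − 2.054)/(1.175 − (-0.8064)) = 0.217.
μ = 2.054 − (-0.8064)·0.217 = 2.229.
CV = √(exp(σ²)−1) = √(exp(0.0473)−1) = 0.220.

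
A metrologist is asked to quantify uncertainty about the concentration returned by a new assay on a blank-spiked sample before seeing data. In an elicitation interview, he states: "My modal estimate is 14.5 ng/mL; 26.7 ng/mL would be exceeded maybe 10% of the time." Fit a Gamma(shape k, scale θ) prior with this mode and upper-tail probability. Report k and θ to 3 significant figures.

Gamma(k,θ) with k>1 has mode (k−1)θ, so θ = 14.5/(k−1).
Need P(X < 26.7) = 0.9 with θ tied to k this way. Start at k = 2, θ = 14.5: P(X<26.7) ≈ 0.549.
Too low — raise k to concentrate. Iterating converges to k ≈ 6.12.
Then θ = 14.5/(6.12−1) ≈ 2.83.

k ≈ 6.12, θ ≈ 2.83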